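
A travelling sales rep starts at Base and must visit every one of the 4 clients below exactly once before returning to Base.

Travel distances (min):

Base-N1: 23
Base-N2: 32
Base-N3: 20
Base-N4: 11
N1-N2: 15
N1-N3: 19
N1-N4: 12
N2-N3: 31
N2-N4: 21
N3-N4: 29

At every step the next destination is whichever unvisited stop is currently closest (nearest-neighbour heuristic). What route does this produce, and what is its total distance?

From Base: distances to unvisited — N4=11, N3=20, N1=23, N2=32. Nearest is N4 (11).
From N4: distances to unvisited — N1=12, N2=21, N3=29. Nearest is N1 (12).
From N1: distances to unvisited — N2=15, N3=19. Nearest is N2 (15).
From N2: distances to unvisited — N3=31. Nearest is N3 (31).
Return N3→Base: 20.
Total = 11 + 12 + 15 + 31 + 20 = 89.

Nearest-neighbour total = 89 min; route Base → N4 → N1 → N2 → N3 → Base.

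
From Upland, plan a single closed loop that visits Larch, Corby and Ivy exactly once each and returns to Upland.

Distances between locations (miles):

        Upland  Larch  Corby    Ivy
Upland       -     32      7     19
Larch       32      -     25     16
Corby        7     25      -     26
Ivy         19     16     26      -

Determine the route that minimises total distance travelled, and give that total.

67 miles — the shortest possible round trip.

There are 3 distinct closed tours to check (reversals are equivalent).
Upland → Larch → Corby → Ivy → Upland: 32+25+26+19 = 102
Upland → Larch → Ivy → Corby → Upland: 32+16+26+7 = 81
Upland → Corby → Larch → Ivy → Upland: 7+25+16+19 = 67
The minimum is 67.
One optimal route: Upland → Corby → Larch → Ivy → Upland (or its reverse).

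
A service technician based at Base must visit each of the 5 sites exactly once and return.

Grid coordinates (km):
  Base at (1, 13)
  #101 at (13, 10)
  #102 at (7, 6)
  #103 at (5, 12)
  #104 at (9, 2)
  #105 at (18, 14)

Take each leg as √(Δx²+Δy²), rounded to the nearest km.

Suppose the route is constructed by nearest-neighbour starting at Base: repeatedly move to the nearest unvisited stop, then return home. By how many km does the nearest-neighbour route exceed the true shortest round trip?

Excess over optimum: 1 km.

From Base: #103=4, #102=9, #101=12, #104=14, #105=17 → choose #103 (4).
From #103: #102=6, #101=8, #104=11, #105=13 → choose #102 (6).
From #102: #104=4, #101=7, #105=14 → choose #104 (4).
From #104: #101=9, #105=15 → choose #101 (9).
From #101: #105=6 → choose #105 (6).
NN route Base → #103 → #102 → #104 → #101 → #105 → Base costs 46.
Optimal: Base → #102 → #104 → #101 → #105 → #103 → Base costs 45 (by enumerating all 60 distinct tours).
Excess = 46 − 45 = 1.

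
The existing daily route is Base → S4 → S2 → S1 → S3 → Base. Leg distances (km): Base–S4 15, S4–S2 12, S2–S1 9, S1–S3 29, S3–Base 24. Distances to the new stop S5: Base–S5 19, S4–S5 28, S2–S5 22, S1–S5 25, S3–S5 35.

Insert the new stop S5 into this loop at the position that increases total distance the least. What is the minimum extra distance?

Minimum extra distance: 30 km, inserting S5 between S3 and Base.

Insertion cost between consecutive stops i–j is d(i,S5) + d(S5,j) − d(i,j):
  between Base and S4: 19 + 28 − 15 = 32
  between S4 and S2: 28 + 22 − 12 = 38
  between S2 and S1: 22 + 25 − 9 = 38
  between S1 and S3: 25 + 35 − 29 = 31
  between S3 and Base: 35 + 19 − 24 = 30
Cheapest insertion is between S3 and Base, adding 30.
New total = 89 + 30 = 119.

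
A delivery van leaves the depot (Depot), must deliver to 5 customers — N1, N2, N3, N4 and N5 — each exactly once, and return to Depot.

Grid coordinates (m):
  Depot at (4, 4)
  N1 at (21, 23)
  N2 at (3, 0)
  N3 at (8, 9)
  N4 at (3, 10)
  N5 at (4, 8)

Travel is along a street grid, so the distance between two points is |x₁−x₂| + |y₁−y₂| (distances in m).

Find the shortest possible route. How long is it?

82 m — the shortest possible round trip.

With 5 stops there are 5!/2 = 60 distinct round trips (a route and its reverse cost the same).
Depot → N1 → N2 → N3 → N4 → N5 → Depot: 36+41+14+6+3+4 = 104
Depot → N1 → N2 → N3 → N5 → N4 → Depot: 36+41+14+5+3+7 = 106
Depot → N1 → N2 → N4 → N3 → N5 → Depot: 36+41+10+6+5+4 = 102
Depot → N1 → N2 → N4 → N5 → N3 → Depot: 36+41+10+3+5+9 = 104
Depot → N1 → N2 → N5 → N3 → N4 → Depot: 36+41+9+5+6+7 = 104
Depot → N1 → N2 → N5 → N4 → N3 → Depot: 36+41+9+3+6+9 = 104
Depot → N1 → N3 → N2 → N4 → N5 → Depot: 36+27+14+10+3+4 = 94
Depot → N1 → N3 → N2 → N5 → N4 → Depot: 36+27+14+9+3+7 = 96
Depot → N1 → N3 → N4 → N2 → N5 → Depot: 36+27+6+10+9+4 = 92
Depot → N1 → N3 → N4 → N5 → N2 → Depot: 36+27+6+3+9+5 = 86
Depot → N1 → N3 → N5 → N2 → N4 → Depot: 36+27+5+9+10+7 = 94
Depot → N1 → N3 → N5 → N4 → N2 → Depot: 36+27+5+3+10+5 = 86
Depot → N1 → N4 → N2 → N3 → N5 → Depot: 36+31+10+14+5+4 = 100
Depot → N1 → N4 → N2 → N5 → N3 → Depot: 36+31+10+9+5+9 = 100
… (46 more)
Depot → N2 → N4 → N1 → N3 → N5 → Depot: 5+10+31+27+5+4 = 82  ← best
The minimum is 82.
One optimal route: Depot → N2 → N4 → N1 → N3 → N5 → Depot (or its reverse).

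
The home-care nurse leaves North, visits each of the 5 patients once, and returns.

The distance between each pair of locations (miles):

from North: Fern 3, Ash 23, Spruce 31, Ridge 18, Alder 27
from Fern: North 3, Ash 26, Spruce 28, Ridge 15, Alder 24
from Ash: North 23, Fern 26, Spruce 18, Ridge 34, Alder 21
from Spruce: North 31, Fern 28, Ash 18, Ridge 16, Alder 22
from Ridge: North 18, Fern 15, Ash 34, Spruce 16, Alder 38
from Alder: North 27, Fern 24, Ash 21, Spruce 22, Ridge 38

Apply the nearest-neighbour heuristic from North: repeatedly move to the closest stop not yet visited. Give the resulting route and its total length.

North → [Fern:3 / Ridge:18 / Ash:23 / Alder:27 / Spruce:31] → Fern (3)
Fern → [Ridge:15 / Alder:24 / Ash:26 / Spruce:28] → Ridge (15)
Ridge → [Spruce:16 / Ash:34 / Alder:38] → Spruce (16)
Spruce → [Ash:18 / Alder:22] → Ash (18)
Ash → [Alder:21] → Alder (21)
Return Alder→North: 27.
Total = 3 + 15 + 16 + 18 + 21 + 27 = 100.

Nearest-neighbour total = 100 miles; route North → Fern → Ridge → Spruce → Ash → Alder → North.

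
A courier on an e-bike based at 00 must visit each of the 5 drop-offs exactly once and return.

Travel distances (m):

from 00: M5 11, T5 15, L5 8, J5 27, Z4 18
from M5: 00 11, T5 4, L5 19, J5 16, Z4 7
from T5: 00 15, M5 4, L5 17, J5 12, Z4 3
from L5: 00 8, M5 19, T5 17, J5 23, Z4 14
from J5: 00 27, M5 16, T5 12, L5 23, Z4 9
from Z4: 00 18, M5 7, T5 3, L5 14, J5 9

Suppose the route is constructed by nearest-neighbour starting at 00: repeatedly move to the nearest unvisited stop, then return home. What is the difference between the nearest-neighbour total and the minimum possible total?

00: L5=8, M5=11, T5=15, Z4=18, J5=27 ⇒ L5
L5: Z4=14, T5=17, M5=19, J5=23 ⇒ Z4
Z4: T5=3, M5=7, J5=9 ⇒ T5
T5: M5=4, J5=12 ⇒ M5
M5: J5=16 ⇒ J5
NN route 00 → L5 → Z4 → T5 → M5 → J5 → 00 costs 72.
Optimal: 00 → M5 → T5 → J5 → Z4 → L5 → 00 costs 58 (by enumerating all 60 distinct tours).
Excess = 72 − 58 = 14.

14 m longer than the optimal tour.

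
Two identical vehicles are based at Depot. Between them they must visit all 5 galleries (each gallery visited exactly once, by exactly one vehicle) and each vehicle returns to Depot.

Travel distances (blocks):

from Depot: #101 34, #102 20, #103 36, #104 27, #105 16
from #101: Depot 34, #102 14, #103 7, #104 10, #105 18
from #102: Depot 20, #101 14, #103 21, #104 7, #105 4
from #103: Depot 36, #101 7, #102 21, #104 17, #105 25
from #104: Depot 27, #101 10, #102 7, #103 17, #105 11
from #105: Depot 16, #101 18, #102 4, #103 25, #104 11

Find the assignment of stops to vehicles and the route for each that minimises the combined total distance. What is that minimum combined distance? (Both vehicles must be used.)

Try each way of splitting the stops between the two vehicles (each non-empty) and, for each split, find the best tour for each vehicle:
  {#101} + {#102, #103, #104, #105}: 68 + 80 = 148
  {#102} + {#101, #103, #104, #105}: 40 + 80 = 120
  {#101, #102} + {#103, #104, #105}: 68 + 80 = 148
  {#103} + {#101, #102, #104, #105}: 72 + 71 = 143
  {#101, #103} + {#102, #104, #105}: 77 + 54 = 131
  {#102, #103} + {#101, #104, #105}: 77 + 71 = 148
  … (15 splits in total)
  {#101, #102, #103, #104} + {#105}: 80 + 32 = 112  ← best
Best: vehicle 1 Depot → #102 → #104 → #101 → #103 → Depot = 80; vehicle 2 Depot → #105 → Depot = 32; combined 112.

Minimum combined distance: 112 blocks.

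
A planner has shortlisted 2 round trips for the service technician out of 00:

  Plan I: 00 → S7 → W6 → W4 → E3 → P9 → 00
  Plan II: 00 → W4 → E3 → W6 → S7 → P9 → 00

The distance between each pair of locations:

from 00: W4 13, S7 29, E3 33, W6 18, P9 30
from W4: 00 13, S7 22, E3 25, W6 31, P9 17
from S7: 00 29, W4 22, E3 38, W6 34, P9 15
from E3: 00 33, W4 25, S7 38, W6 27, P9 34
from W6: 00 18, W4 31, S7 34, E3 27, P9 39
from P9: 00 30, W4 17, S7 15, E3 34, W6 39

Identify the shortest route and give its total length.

144 — Plan II is the shortest.

Plan I: 29 + 34 + 31 + 25 + 34 + 30 = 183
Plan II: 13 + 25 + 27 + 34 + 15 + 30 = 144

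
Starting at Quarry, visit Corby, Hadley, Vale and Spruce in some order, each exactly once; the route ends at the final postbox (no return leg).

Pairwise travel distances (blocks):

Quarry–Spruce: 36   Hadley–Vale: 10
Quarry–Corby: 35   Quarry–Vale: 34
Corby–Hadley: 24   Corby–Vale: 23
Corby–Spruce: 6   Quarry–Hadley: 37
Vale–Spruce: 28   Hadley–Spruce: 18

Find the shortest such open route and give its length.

Minimum one-way distance = 68 blocks.

There are 4! = 24 possible orderings.
Quarry - Corby - Hadley - Vale - Spruce: 35+24+10+28 = 97
Quarry - Corby - Hadley - Spruce - Vale: 35+24+18+28 = 105
Quarry - Corby - Vale - Hadley - Spruce: 35+23+10+18 = 86
Quarry - Corby - Vale - Spruce - Hadley: 35+23+28+18 = 104
Quarry - Corby - Spruce - Hadley - Vale: 35+6+18+10 = 69
Quarry - Corby - Spruce - Vale - Hadley: 35+6+28+10 = 79
Quarry - Hadley - Corby - Vale - Spruce: 37+24+23+28 = 112
Quarry - Hadley - Corby - Spruce - Vale: 37+24+6+28 = 95
Quarry - Hadley - Vale - Corby - Spruce: 37+10+23+6 = 76
Quarry - Hadley - Vale - Spruce - Corby: 37+10+28+6 = 81
Quarry - Hadley - Spruce - Corby - Vale: 37+18+6+23 = 84
Quarry - Hadley - Spruce - Vale - Corby: 37+18+28+23 = 106
Quarry - Vale - Corby - Hadley - Spruce: 34+23+24+18 = 99
Quarry - Vale - Corby - Spruce - Hadley: 34+23+6+18 = 81
… (10 more)
Quarry - Vale - Hadley - Spruce - Corby: 34+10+18+6 = 68  ← best
The minimum is 68.
One shortest path: Quarry → Vale → Hadley → Spruce → Corby.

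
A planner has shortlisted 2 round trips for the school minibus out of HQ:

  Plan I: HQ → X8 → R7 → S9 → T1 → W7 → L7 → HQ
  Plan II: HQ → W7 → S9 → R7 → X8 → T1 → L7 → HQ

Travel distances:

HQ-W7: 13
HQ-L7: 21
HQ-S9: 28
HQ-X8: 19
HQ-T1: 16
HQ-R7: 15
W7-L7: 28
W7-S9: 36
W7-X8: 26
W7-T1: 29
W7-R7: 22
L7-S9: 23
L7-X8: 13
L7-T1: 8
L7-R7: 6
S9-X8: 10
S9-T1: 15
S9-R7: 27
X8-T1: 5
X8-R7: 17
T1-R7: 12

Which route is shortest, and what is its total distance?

Plan I: 19 + 17 + 27 + 15 + 29 + 28 + 21 = 156
Plan II: 13 + 36 + 27 + 17 + 5 + 8 + 21 = 127

Shortest is Plan II, total 127.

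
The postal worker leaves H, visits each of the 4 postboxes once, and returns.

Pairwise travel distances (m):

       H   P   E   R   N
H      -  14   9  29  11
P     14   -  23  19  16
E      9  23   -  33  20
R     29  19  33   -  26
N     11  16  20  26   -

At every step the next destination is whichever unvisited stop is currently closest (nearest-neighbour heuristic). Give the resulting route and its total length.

Nearest-neighbour total = 93 m; route H → E → N → P → R → H.

H → [E:9 / N:11 / P:14 / R:29] → E (9)
E → [N:20 / P:23 / R:33] → N (20)
N → [P:16 / R:26] → P (16)
P → [R:19] → R (19)
Return R→H: 29.
Total = 9 + 20 + 16 + 19 + 29 = 93.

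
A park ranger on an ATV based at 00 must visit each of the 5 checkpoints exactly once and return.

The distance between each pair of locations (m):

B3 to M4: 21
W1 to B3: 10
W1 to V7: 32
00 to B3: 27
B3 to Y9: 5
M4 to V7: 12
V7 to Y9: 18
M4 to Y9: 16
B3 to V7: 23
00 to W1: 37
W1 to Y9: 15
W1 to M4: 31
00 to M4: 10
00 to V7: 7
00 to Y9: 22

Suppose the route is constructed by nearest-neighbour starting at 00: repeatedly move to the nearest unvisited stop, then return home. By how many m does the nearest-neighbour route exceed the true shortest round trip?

Excess over optimum: 7 m.

00: V7=7, M4=10, Y9=22, B3=27, W1=37 ⇒ V7
V7: M4=12, Y9=18, B3=23, W1=32 ⇒ M4
M4: Y9=16, B3=21, W1=31 ⇒ Y9
Y9: B3=5, W1=15 ⇒ B3
B3: W1=10 ⇒ W1
NN route 00 → V7 → M4 → Y9 → B3 → W1 → 00 costs 87.
Optimal: 00 → M4 → Y9 → B3 → W1 → V7 → 00 costs 80 (by enumerating all 60 distinct tours).
Excess = 87 − 80 = 7.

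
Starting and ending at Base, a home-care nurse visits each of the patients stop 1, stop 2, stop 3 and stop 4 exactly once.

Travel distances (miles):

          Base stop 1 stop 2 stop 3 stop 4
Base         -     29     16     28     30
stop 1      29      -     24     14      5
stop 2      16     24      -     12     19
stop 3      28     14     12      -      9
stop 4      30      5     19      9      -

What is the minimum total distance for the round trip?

Base → stop 1 → stop 2 → stop 3 → stop 4 → Base: 29+24+12+9+30 = 104
Base → stop 1 → stop 2 → stop 4 → stop 3 → Base: 29+24+19+9+28 = 109
Base → stop 1 → stop 3 → stop 2 → stop 4 → Base: 29+14+12+19+30 = 104
Base → stop 1 → stop 3 → stop 4 → stop 2 → Base: 29+14+9+19+16 = 87
Base → stop 1 → stop 4 → stop 2 → stop 3 → Base: 29+5+19+12+28 = 93
Base → stop 1 → stop 4 → stop 3 → stop 2 → Base: 29+5+9+12+16 = 71
Base → stop 2 → stop 1 → stop 3 → stop 4 → Base: 16+24+14+9+30 = 93
Base → stop 2 → stop 1 → stop 4 → stop 3 → Base: 16+24+5+9+28 = 82
Base → stop 2 → stop 3 → stop 1 → stop 4 → Base: 16+12+14+5+30 = 77
Base → stop 2 → stop 4 → stop 1 → stop 3 → Base: 16+19+5+14+28 = 82
Base → stop 3 → stop 1 → stop 2 → stop 4 → Base: 28+14+24+19+30 = 115
Base → stop 3 → stop 2 → stop 1 → stop 4 → Base: 28+12+24+5+30 = 99
The minimum is 71.
One optimal route: Base → stop 1 → stop 4 → stop 3 → stop 2 → Base (or its reverse).

71 miles — the shortest possible round trip.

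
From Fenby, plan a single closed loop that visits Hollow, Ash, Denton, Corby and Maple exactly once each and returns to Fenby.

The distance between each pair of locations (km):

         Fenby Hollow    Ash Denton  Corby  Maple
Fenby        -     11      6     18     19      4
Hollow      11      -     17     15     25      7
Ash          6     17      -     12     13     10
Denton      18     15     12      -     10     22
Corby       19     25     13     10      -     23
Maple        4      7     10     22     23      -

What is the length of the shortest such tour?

There are 60 distinct closed tours to check (reversals are equivalent).
Fenby-Hollow-Ash-Denton-Corby-Maple-Fenby: 11+17+12+10+23+4 = 77
Fenby-Hollow-Ash-Denton-Maple-Corby-Fenby: 11+17+12+22+23+19 = 104
Fenby-Hollow-Ash-Corby-Denton-Maple-Fenby: 11+17+13+10+22+4 = 77
Fenby-Hollow-Ash-Corby-Maple-Denton-Fenby: 11+17+13+23+22+18 = 104
Fenby-Hollow-Ash-Maple-Denton-Corby-Fenby: 11+17+10+22+10+19 = 89
Fenby-Hollow-Ash-Maple-Corby-Denton-Fenby: 11+17+10+23+10+18 = 89
Fenby-Hollow-Denton-Ash-Corby-Maple-Fenby: 11+15+12+13+23+4 = 78
Fenby-Hollow-Denton-Ash-Maple-Corby-Fenby: 11+15+12+10+23+19 = 90
Fenby-Hollow-Denton-Corby-Ash-Maple-Fenby: 11+15+10+13+10+4 = 63
Fenby-Hollow-Denton-Corby-Maple-Ash-Fenby: 11+15+10+23+10+6 = 75
Fenby-Hollow-Denton-Maple-Ash-Corby-Fenby: 11+15+22+10+13+19 = 90
Fenby-Hollow-Denton-Maple-Corby-Ash-Fenby: 11+15+22+23+13+6 = 90
Fenby-Hollow-Corby-Ash-Denton-Maple-Fenby: 11+25+13+12+22+4 = 87
Fenby-Hollow-Corby-Ash-Maple-Denton-Fenby: 11+25+13+10+22+18 = 99
… (46 more)
Fenby-Ash-Corby-Denton-Hollow-Maple-Fenby: 6+13+10+15+7+4 = 55  ← best
The minimum is 55.
One optimal route: Fenby → Ash → Corby → Denton → Hollow → Maple → Fenby (or its reverse).

Shortest round trip = 55 km.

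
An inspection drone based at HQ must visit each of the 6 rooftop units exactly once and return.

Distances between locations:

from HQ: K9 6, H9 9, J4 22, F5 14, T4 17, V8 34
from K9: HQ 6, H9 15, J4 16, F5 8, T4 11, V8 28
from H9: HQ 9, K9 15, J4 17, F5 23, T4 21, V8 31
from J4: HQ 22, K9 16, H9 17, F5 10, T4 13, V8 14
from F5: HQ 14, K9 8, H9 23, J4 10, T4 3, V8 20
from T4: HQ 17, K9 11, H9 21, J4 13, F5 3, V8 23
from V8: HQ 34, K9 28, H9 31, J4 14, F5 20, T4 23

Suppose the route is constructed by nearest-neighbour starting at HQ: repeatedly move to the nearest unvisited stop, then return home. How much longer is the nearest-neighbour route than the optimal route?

The nearest-neighbour route is 4 longer than optimal.

From HQ: K9=6, H9=9, F5=14, T4=17, J4=22, V8=34 → choose K9 (6).
From K9: F5=8, T4=11, H9=15, J4=16, V8=28 → choose F5 (8).
From F5: T4=3, J4=10, V8=20, H9=23 → choose T4 (3).
From T4: J4=13, H9=21, V8=23 → choose J4 (13).
From J4: V8=14, H9=17 → choose V8 (14).
From V8: H9=31 → choose H9 (31).
NN route HQ → K9 → F5 → T4 → J4 → V8 → H9 → HQ costs 84.
Optimal: HQ → K9 → F5 → T4 → V8 → J4 → H9 → HQ costs 80 (by enumerating all 360 distinct tours).
Excess = 84 − 80 = 4.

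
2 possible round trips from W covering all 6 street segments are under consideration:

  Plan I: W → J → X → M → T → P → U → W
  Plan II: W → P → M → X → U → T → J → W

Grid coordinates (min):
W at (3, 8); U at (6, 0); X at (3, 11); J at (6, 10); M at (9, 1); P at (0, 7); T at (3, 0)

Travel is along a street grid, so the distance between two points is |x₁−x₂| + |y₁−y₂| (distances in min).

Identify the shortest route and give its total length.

Plan I: 5 + 4 + 16 + 7 + 10 + 13 + 11 = 66
Plan II: 4 + 15 + 16 + 14 + 3 + 13 + 5 = 70

66 min — Plan I is the shortest.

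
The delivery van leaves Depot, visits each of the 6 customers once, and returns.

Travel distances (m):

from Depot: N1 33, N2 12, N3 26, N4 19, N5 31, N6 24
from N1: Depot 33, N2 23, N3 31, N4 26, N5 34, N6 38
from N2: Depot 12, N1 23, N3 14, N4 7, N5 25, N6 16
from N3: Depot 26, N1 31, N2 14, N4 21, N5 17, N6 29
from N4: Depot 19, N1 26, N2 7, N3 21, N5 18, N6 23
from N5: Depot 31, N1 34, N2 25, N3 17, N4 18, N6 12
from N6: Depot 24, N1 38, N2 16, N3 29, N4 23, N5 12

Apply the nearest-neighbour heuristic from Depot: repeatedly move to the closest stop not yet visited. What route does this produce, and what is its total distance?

Depot → [N2:12 / N4:19 / N6:24 / N3:26 / N5:31 / N1:33] → N2 (12)
N2 → [N4:7 / N3:14 / N6:16 / N1:23 / N5:25] → N4 (7)
N4 → [N5:18 / N3:21 / N6:23 / N1:26] → N5 (18)
N5 → [N6:12 / N3:17 / N1:34] → N6 (12)
N6 → [N3:29 / N1:38] → N3 (29)
N3 → [N1:31] → N1 (31)
Return N1→Depot: 33.
Total = 12 + 7 + 18 + 12 + 29 + 31 + 33 = 142.

Nearest-neighbour total = 142 m; route Depot → N2 → N4 → N5 → N6 → N3 → N1 → Depot.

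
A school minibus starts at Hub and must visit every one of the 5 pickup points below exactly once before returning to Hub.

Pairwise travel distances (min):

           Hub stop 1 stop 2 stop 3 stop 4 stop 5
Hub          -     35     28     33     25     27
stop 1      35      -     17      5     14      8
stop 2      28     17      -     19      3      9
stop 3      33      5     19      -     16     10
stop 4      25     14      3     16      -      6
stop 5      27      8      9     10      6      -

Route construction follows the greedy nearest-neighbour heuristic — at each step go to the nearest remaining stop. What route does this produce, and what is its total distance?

Nearest-neighbour total = 83 min; route Hub → stop 4 → stop 2 → stop 5 → stop 1 → stop 3 → Hub.

At Hub the remaining stops are stop 4 25, stop 5 27, stop 2 28, stop 3 33, stop 1 35; go to stop 4.
At stop 4 the remaining stops are stop 2 3, stop 5 6, stop 1 14, stop 3 16; go to stop 2.
At stop 2 the remaining stops are stop 5 9, stop 1 17, stop 3 19; go to stop 5.
At stop 5 the remaining stops are stop 1 8, stop 3 10; go to stop 1.
At stop 1 the remaining stops are stop 3 5; go to stop 3.
Return stop 3→Hub: 33.
Total = 25 + 3 + 9 + 8 + 5 + 33 = 83.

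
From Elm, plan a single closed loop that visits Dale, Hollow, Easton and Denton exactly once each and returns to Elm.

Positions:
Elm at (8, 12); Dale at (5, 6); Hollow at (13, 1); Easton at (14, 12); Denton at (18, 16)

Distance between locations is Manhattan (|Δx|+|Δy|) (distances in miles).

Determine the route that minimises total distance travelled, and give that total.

Minimum total distance: 56 miles.

Elm → Dale → Hollow → Easton → Denton → Elm: 9+13+12+8+14 = 56
Elm → Dale → Hollow → Denton → Easton → Elm: 9+13+20+8+6 = 56
Elm → Dale → Easton → Hollow → Denton → Elm: 9+15+12+20+14 = 70
Elm → Dale → Easton → Denton → Hollow → Elm: 9+15+8+20+16 = 68
Elm → Dale → Denton → Hollow → Easton → Elm: 9+23+20+12+6 = 70
Elm → Dale → Denton → Easton → Hollow → Elm: 9+23+8+12+16 = 68
Elm → Hollow → Dale → Easton → Denton → Elm: 16+13+15+8+14 = 66
Elm → Hollow → Dale → Denton → Easton → Elm: 16+13+23+8+6 = 66
Elm → Hollow → Easton → Dale → Denton → Elm: 16+12+15+23+14 = 80
Elm → Hollow → Denton → Dale → Easton → Elm: 16+20+23+15+6 = 80
Elm → Easton → Dale → Hollow → Denton → Elm: 6+15+13+20+14 = 68
Elm → Easton → Hollow → Dale → Denton → Elm: 6+12+13+23+14 = 68
The minimum is 56.
One optimal route: Elm → Dale → Hollow → Easton → Denton → Elm (or its reverse).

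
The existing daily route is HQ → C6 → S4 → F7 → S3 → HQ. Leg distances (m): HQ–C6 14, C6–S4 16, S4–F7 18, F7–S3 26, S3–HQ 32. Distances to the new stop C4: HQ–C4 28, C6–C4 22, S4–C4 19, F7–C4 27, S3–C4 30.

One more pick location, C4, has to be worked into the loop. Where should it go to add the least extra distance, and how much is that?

Minimum extra distance: 25 m, inserting C4 between C6 and S4.

Insertion cost between consecutive stops i–j is d(i,C4) + d(C4,j) − d(i,j):
  between HQ and C6: 28 + 22 − 14 = 36
  between C6 and S4: 22 + 19 − 16 = 25
  between S4 and F7: 19 + 27 − 18 = 28
  between F7 and S3: 27 + 30 − 26 = 31
  between S3 and HQ: 30 + 28 − 32 = 26
Cheapest insertion is between C6 and S4, adding 25.
New total = 106 + 25 = 131.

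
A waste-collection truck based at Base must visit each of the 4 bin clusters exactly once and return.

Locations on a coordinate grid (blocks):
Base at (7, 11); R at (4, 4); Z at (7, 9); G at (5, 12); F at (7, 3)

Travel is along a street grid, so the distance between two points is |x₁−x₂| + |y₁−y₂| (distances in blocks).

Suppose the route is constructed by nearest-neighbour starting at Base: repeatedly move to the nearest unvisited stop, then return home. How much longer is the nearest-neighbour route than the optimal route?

Base: Z=2, G=3, F=8, R=10 ⇒ Z
Z: G=5, F=6, R=8 ⇒ G
G: R=9, F=11 ⇒ R
R: F=4 ⇒ F
NN route Base → Z → G → R → F → Base costs 28.
Optimal: Base → Z → F → R → G → Base costs 24 (by enumerating all 12 distinct tours).
Excess = 28 − 24 = 4.

Excess over optimum: 4 blocks.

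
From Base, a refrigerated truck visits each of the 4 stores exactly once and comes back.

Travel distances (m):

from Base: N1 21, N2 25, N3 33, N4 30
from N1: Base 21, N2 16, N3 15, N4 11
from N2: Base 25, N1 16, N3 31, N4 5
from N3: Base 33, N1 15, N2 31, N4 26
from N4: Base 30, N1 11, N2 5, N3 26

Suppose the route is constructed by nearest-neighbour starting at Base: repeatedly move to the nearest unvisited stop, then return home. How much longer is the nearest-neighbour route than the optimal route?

The nearest-neighbour route is 12 m longer than optimal.

From Base: N1=21, N2=25, N4=30, N3=33 → choose N1 (21).
From N1: N4=11, N3=15, N2=16 → choose N4 (11).
From N4: N2=5, N3=26 → choose N2 (5).
From N2: N3=31 → choose N3 (31).
NN route Base → N1 → N4 → N2 → N3 → Base costs 101.
Optimal: Base → N2 → N4 → N1 → N3 → Base costs 89 (by enumerating all 12 distinct tours).
Excess = 101 − 89 = 12.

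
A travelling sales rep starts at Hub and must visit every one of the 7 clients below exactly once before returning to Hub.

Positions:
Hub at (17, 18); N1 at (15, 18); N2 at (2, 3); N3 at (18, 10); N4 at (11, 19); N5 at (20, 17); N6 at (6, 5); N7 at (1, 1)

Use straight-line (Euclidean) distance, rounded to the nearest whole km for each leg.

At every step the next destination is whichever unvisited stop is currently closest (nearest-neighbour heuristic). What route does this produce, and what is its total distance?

64 km along Hub → N1 → N4 → N5 → N3 → N6 → N2 → N7 → Hub.

From Hub: distances to unvisited — N1=2, N5=3, N4=6, N3=8, N6=17, N2=21, N7=23. Nearest is N1 (2).
From N1: distances to unvisited — N4=4, N5=5, N3=9, N6=16, N2=20, N7=22. Nearest is N4 (4).
From N4: distances to unvisited — N5=9, N3=11, N6=15, N2=18, N7=21. Nearest is N5 (9).
From N5: distances to unvisited — N3=7, N6=18, N2=23, N7=25. Nearest is N3 (7).
From N3: distances to unvisited — N6=13, N2=17, N7=19. Nearest is N6 (13).
From N6: distances to unvisited — N2=4, N7=6. Nearest is N2 (4).
From N2: distances to unvisited — N7=2. Nearest is N7 (2).
Return N7→Hub: 23.
Total = 2 + 4 + 9 + 7 + 13 + 4 + 2 + 23 = 64.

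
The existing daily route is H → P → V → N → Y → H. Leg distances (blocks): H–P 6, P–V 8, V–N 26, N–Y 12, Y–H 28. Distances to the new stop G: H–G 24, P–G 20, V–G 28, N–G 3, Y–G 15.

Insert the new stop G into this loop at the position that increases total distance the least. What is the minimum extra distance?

Insertion cost between consecutive stops i–j is d(i,G) + d(G,j) − d(i,j):
  between H and P: 24 + 20 − 6 = 38
  between P and V: 20 + 28 − 8 = 40
  between V and N: 28 + 3 − 26 = 5
  between N and Y: 3 + 15 − 12 = 6
  between Y and H: 15 + 24 − 28 = 11
Cheapest insertion is between V and N, adding 5.
New total = 80 + 5 = 85.

Adding 5 blocks by placing G on the V–N leg.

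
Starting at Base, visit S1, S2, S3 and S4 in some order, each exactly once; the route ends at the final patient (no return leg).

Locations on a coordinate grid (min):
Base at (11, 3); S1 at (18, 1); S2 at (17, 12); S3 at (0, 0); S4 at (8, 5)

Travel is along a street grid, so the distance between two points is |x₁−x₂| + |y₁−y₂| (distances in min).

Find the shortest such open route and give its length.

Minimum one-way distance = 49 min.

There are 4! = 24 possible orderings.
Base → S1 → S2 → S3 → S4: 9+12+29+13 = 63
Base → S1 → S2 → S4 → S3: 9+12+16+13 = 50
Base → S1 → S3 → S2 → S4: 9+19+29+16 = 73
Base → S1 → S3 → S4 → S2: 9+19+13+16 = 57
Base → S1 → S4 → S2 → S3: 9+14+16+29 = 68
Base → S1 → S4 → S3 → S2: 9+14+13+29 = 65
Base → S2 → S1 → S3 → S4: 15+12+19+13 = 59
Base → S2 → S1 → S4 → S3: 15+12+14+13 = 54
Base → S2 → S3 → S1 → S4: 15+29+19+14 = 77
Base → S2 → S3 → S4 → S1: 15+29+13+14 = 71
Base → S2 → S4 → S1 → S3: 15+16+14+19 = 64
Base → S2 → S4 → S3 → S1: 15+16+13+19 = 63
Base → S3 → S1 → S2 → S4: 14+19+12+16 = 61
Base → S3 → S1 → S4 → S2: 14+19+14+16 = 63
… (10 more)
Base → S4 → S3 → S1 → S2: 5+13+19+12 = 49  ← best
The minimum is 49.
One shortest path: Base → S4 → S3 → S1 → S2.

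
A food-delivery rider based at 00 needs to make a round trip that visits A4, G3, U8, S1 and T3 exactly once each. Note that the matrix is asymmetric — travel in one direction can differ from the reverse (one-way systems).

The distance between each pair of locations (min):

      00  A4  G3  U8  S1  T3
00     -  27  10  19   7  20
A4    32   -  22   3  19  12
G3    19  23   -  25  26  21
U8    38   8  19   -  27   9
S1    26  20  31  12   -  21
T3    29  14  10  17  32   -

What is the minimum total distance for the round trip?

68 min — the shortest possible round trip.

00→A4→G3→U8→S1→T3→00: 27+22+25+27+21+29 = 151
00→A4→G3→U8→T3→S1→00: 27+22+25+9+32+26 = 141
00→A4→G3→S1→U8→T3→00: 27+22+26+12+9+29 = 125
00→A4→G3→S1→T3→U8→00: 27+22+26+21+17+38 = 151
00→A4→G3→T3→U8→S1→00: 27+22+21+17+27+26 = 140
00→A4→G3→T3→S1→U8→00: 27+22+21+32+12+38 = 152
00→A4→U8→G3→S1→T3→00: 27+3+19+26+21+29 = 125
00→A4→U8→G3→T3→S1→00: 27+3+19+21+32+26 = 128
00→A4→U8→S1→G3→T3→00: 27+3+27+31+21+29 = 138
00→A4→U8→S1→T3→G3→00: 27+3+27+21+10+19 = 107
00→A4→U8→T3→G3→S1→00: 27+3+9+10+26+26 = 101
00→A4→U8→T3→S1→G3→00: 27+3+9+32+31+19 = 121
00→A4→S1→G3→U8→T3→00: 27+19+31+25+9+29 = 140
00→A4→S1→G3→T3→U8→00: 27+19+31+21+17+38 = 153
… (106 more)
00→S1→A4→U8→T3→G3→00: 7+20+3+9+10+19 = 68  ← best
The minimum is 68.
One optimal route: 00 → S1 → A4 → U8 → T3 → G3 → 00.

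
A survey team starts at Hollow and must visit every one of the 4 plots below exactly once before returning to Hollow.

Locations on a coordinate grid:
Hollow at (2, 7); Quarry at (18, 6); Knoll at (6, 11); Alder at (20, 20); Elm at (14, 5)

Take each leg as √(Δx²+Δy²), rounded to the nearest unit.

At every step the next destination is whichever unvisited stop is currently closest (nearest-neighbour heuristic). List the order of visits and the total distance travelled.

Hollow → [Knoll:6 / Elm:12 / Quarry:16 / Alder:22] → Knoll (6)
Knoll → [Elm:10 / Quarry:13 / Alder:17] → Elm (10)
Elm → [Quarry:4 / Alder:16] → Quarry (4)
Quarry → [Alder:14] → Alder (14)
Return Alder→Hollow: 22.
Total = 6 + 10 + 4 + 14 + 22 = 56.

56 along Hollow → Knoll → Elm → Quarry → Alder → Hollow.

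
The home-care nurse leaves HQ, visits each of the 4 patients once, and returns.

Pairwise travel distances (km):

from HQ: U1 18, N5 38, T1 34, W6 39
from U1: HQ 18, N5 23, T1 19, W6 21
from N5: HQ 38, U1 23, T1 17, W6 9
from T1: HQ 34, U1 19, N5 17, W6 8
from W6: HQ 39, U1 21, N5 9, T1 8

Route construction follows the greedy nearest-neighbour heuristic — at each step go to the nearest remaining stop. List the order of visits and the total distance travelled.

HQ → [U1:18 / T1:34 / N5:38 / W6:39] → U1 (18)
U1 → [T1:19 / W6:21 / N5:23] → T1 (19)
T1 → [W6:8 / N5:17] → W6 (8)
W6 → [N5:9] → N5 (9)
Return N5→HQ: 38.
Total = 18 + 19 + 8 + 9 + 38 = 92.

Total distance 92 km via the nearest-neighbour route HQ → U1 → T1 → W6 → N5 → HQ.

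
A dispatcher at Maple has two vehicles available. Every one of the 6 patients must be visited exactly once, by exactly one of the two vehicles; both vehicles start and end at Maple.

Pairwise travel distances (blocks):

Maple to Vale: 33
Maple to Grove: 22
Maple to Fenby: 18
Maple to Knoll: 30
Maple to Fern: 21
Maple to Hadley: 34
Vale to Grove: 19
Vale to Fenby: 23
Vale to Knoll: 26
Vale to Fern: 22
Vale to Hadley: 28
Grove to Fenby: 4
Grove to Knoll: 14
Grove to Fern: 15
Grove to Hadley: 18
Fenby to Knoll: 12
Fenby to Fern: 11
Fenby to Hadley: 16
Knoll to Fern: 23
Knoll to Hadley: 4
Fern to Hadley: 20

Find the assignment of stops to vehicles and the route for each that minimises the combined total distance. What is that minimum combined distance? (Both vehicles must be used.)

143 blocks — the smallest possible combined total.

There are 2^5 − 1 = 31 ways to divide the 6 stops into two non-empty groups. For each, the best each vehicle can do is its own shortest tour through its group:
  {Vale} + {Grove, Fenby, Knoll, Fern, Hadley}: 66 + 81 = 147
  {Grove} + {Vale, Fenby, Knoll, Fern, Hadley}: 44 + 105 = 149
  {Vale, Grove} + {Fenby, Knoll, Fern, Hadley}: 74 + 75 = 149
  {Fenby} + {Vale, Grove, Knoll, Fern, Hadley}: 36 + 111 = 147
  {Vale, Fenby} + {Grove, Knoll, Fern, Hadley}: 74 + 81 = 155
  {Grove, Fenby} + {Vale, Knoll, Fern, Hadley}: 44 + 104 = 148
  … (31 splits in total)
  {Fern} + {Vale, Grove, Fenby, Knoll, Hadley}: 42 + 101 = 143  ← best
Best: vehicle 1 Maple → Fern → Maple = 42; vehicle 2 Maple → Vale → Hadley → Knoll → Grove → Fenby → Maple = 101; combined 143.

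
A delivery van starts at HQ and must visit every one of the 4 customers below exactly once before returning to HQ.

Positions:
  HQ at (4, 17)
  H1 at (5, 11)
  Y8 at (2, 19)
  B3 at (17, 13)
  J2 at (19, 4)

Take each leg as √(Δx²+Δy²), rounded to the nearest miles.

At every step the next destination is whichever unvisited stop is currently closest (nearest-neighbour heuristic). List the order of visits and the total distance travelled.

HQ → [Y8:3 / H1:6 / B3:14 / J2:20] → Y8 (3)
Y8 → [H1:9 / B3:16 / J2:23] → H1 (9)
H1 → [B3:12 / J2:16] → B3 (12)
B3 → [J2:9] → J2 (9)
Return J2→HQ: 20.
Total = 3 + 9 + 12 + 9 + 20 = 53.

Total distance 53 miles via the nearest-neighbour route HQ → Y8 → H1 → B3 → J2 → HQ.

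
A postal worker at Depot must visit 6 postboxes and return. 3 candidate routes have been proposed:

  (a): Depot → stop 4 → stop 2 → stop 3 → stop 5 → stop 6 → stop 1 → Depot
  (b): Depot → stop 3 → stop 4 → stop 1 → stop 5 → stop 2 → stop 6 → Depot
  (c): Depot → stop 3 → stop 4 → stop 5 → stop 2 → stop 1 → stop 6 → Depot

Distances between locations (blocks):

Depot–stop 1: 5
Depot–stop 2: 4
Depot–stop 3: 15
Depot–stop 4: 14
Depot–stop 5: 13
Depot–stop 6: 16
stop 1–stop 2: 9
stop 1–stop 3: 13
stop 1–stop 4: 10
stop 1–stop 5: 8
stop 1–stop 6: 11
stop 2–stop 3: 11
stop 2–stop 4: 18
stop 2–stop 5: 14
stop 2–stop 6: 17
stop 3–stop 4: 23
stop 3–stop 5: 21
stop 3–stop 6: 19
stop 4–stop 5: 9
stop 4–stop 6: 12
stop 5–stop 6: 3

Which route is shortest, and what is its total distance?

83 blocks — (a) is the shortest.

(a): 14 + 18 + 11 + 21 + 3 + 11 + 5 = 83
(b): 15 + 23 + 10 + 8 + 14 + 17 + 16 = 103
(c): 15 + 23 + 9 + 14 + 9 + 11 + 16 = 97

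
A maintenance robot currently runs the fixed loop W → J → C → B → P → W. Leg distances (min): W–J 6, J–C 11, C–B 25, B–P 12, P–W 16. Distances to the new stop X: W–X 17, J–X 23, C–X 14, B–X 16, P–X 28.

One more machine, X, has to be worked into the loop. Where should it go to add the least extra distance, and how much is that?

Insertion cost between consecutive stops i–j is d(i,X) + d(X,j) − d(i,j):
  between W and J: 17 + 23 − 6 = 34
  between J and C: 23 + 14 − 11 = 26
  between C and B: 14 + 16 − 25 = 5
  between B and P: 16 + 28 − 12 = 32
  between P and W: 28 + 17 − 16 = 29
Cheapest insertion is between C and B, adding 5.
New total = 70 + 5 = 75.

Minimum extra distance: 5 min, inserting X between C and B.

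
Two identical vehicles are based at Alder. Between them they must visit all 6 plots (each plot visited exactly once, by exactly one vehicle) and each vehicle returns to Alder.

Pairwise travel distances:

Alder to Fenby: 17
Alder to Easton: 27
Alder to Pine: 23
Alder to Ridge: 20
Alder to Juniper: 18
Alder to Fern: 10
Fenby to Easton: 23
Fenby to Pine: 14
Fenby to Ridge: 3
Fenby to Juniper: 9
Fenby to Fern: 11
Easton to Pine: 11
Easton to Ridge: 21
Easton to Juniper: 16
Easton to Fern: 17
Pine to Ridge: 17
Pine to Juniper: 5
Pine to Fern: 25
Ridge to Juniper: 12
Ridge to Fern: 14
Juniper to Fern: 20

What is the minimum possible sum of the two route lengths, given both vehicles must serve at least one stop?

95 — the smallest possible combined total.

Check every non-empty split of the stops between the two vehicles; for each half take its own optimal tour:
  {Fenby} + {Easton, Pine, Ridge, Juniper, Fern}: 34 + 75 = 109
  {Easton} + {Fenby, Pine, Ridge, Juniper, Fern}: 54 + 64 = 118
  {Fenby, Easton} + {Pine, Ridge, Juniper, Fern}: 67 + 64 = 131
  {Pine} + {Fenby, Easton, Ridge, Juniper, Fern}: 46 + 75 = 121
  {Fenby, Pine} + {Easton, Ridge, Juniper, Fern}: 54 + 75 = 129
  {Easton, Pine} + {Fenby, Ridge, Juniper, Fern}: 61 + 54 = 115
  … (31 splits in total)
  {Fenby, Easton, Pine, Ridge, Juniper} + {Fern}: 75 + 20 = 95  ← best
Best: vehicle 1 Alder → Fenby → Ridge → Easton → Pine → Juniper → Alder = 75; vehicle 2 Alder → Fern → Alder = 20; combined 95.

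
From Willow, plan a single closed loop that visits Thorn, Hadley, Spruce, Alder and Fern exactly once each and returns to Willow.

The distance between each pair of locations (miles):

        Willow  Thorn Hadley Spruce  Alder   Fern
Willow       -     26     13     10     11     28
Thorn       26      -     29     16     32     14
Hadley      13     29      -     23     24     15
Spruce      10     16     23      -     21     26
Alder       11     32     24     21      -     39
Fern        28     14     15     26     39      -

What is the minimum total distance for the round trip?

Willow → Thorn → Hadley → Spruce → Alder → Fern → Willow: 26+29+23+21+39+28 = 166
Willow → Thorn → Hadley → Spruce → Fern → Alder → Willow: 26+29+23+26+39+11 = 154
Willow → Thorn → Hadley → Alder → Spruce → Fern → Willow: 26+29+24+21+26+28 = 154
Willow → Thorn → Hadley → Alder → Fern → Spruce → Willow: 26+29+24+39+26+10 = 154
Willow → Thorn → Hadley → Fern → Spruce → Alder → Willow: 26+29+15+26+21+11 = 128
Willow → Thorn → Hadley → Fern → Alder → Spruce → Willow: 26+29+15+39+21+10 = 140
Willow → Thorn → Spruce → Hadley → Alder → Fern → Willow: 26+16+23+24+39+28 = 156
Willow → Thorn → Spruce → Hadley → Fern → Alder → Willow: 26+16+23+15+39+11 = 130
Willow → Thorn → Spruce → Alder → Hadley → Fern → Willow: 26+16+21+24+15+28 = 130
Willow → Thorn → Spruce → Alder → Fern → Hadley → Willow: 26+16+21+39+15+13 = 130
Willow → Thorn → Spruce → Fern → Hadley → Alder → Willow: 26+16+26+15+24+11 = 118
Willow → Thorn → Spruce → Fern → Alder → Hadley → Willow: 26+16+26+39+24+13 = 144
Willow → Thorn → Alder → Hadley → Spruce → Fern → Willow: 26+32+24+23+26+28 = 159
Willow → Thorn → Alder → Hadley → Fern → Spruce → Willow: 26+32+24+15+26+10 = 133
… (46 more)
Willow → Hadley → Fern → Thorn → Spruce → Alder → Willow: 13+15+14+16+21+11 = 90  ← best
The minimum is 90.
One optimal route: Willow → Hadley → Fern → Thorn → Spruce → Alder → Willow (or its reverse).

90 miles — the shortest possible round trip.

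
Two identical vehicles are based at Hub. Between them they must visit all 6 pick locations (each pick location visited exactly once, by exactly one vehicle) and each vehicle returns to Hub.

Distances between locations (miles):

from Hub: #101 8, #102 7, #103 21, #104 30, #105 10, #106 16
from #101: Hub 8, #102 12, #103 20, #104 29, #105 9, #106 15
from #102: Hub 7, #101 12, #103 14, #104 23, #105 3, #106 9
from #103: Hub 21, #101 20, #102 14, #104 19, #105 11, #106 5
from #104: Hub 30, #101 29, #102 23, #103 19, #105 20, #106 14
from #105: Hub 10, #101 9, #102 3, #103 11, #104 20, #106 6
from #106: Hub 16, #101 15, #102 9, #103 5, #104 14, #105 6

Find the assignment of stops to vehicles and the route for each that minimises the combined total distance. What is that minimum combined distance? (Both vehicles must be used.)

There are 2^5 − 1 = 31 ways to divide the 6 stops into two non-empty groups. For each, the best each vehicle can do is its own shortest tour through its group:
  {#101} + {#102, #103, #104, #105, #106}: 16 + 70 = 86
  {#102} + {#101, #103, #104, #105, #106}: 14 + 77 = 91
  {#101, #102} + {#103, #104, #105, #106}: 27 + 70 = 97
  {#103} + {#101, #102, #104, #105, #106}: 42 + 67 = 109
  {#101, #103} + {#102, #104, #105, #106}: 49 + 60 = 109
  {#102, #103} + {#101, #104, #105, #106}: 42 + 67 = 109
  … (31 splits in total)
Best: vehicle 1 Hub → #101 → Hub = 16; vehicle 2 Hub → #102 → #103 → #104 → #106 → #105 → Hub = 70; combined 86.

Minimum combined distance: 86 miles.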